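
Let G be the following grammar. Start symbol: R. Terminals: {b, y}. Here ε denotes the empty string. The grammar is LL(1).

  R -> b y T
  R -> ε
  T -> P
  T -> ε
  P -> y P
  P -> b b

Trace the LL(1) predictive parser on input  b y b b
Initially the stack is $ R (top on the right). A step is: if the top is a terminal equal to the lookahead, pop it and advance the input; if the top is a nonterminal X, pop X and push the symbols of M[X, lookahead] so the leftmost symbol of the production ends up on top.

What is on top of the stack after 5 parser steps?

b

     Stack    Input      Action
  1  $ R      b y b b $  expand R -> b y T
  2  $ T y b  b y b b $  match b
  3  $ T y    y b b $    match y
  4  $ T      b b $      expand T -> P
  5  $ P      b b $      expand P -> b b
Stack after step 5: $ b b (top = b).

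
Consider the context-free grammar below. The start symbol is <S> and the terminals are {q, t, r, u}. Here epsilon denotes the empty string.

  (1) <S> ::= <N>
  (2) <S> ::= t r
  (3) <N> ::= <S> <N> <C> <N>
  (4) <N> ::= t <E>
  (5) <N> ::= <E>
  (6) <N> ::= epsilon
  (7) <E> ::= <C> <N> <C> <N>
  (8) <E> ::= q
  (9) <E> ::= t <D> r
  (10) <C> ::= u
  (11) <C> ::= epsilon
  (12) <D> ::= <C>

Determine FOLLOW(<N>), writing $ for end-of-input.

{$, q, t, u}

FIRST(<C>) = {epsilon, u}
FIRST(<D>) = {epsilon, u}  (via <C>)
FIRST(<S>) = {epsilon, q, t, u}  (via <N>)
FIRST(<N>) = {epsilon, q, t, u}  (via <S> <N> <C> <N>, <E>)
FIRST(<E>) = {epsilon, q, t, u}  (via <C> <N> <C> <N>)
FOLLOW(<S>) includes $ since <S> is the start symbol.
FOLLOW(<D>): in <E>::=t <D> r, <D> is followed by r with FIRST {r}. Thus FOLLOW(<D>) = {r}.
FOLLOW(<S>): in <N>::=<S> <N> <C> <N>, <S> is followed by <N> <C> <N> with FIRST {epsilon, q, t, u}; in <N>::=<S> <N> <C> <N>, the suffix after <S> is nullable, so FOLLOW(<S>) ⊇ FOLLOW(<N>) = {$, q, t, u}. Thus FOLLOW(<S>) = {$, q, t, u}.
FOLLOW(<N>): in <S>::=<N>, the suffix after <N> is empty, so FOLLOW(<N>) ⊇ FOLLOW(<S>) = {$, q, t, u}; in <N>::=<S> <N> <C> <N> (occurrence 1), <N> is followed by <C> <N> with FIRST {epsilon, q, t, u}; in <N>::=<S> <N> <C> <N> (occurrence 1), the suffix after <N> is nullable (adds nothing new); in <N>::=<S> <N> <C> <N> (occurrence 2), the suffix after <N> is empty (adds nothing new); in <E>::=<C> <N> <C> <N> (occurrence 1), <N> is followed by <C> <N> with FIRST {epsilon, q, t, u}; in <E>::=<C> <N> <C> <N> (occurrence 1), the suffix after <N> is nullable, so FOLLOW(<N>) ⊇ FOLLOW(<E>) = {$, q, t, u}; in <E>::=<C> <N> <C> <N> (occurrence 2), the suffix after <N> is empty, so FOLLOW(<N>) ⊇ FOLLOW(<E>) = {$, q, t, u}. Thus FOLLOW(<N>) = {$, q, t, u}.
FOLLOW(<E>): in <N>::=t <E>, the suffix after <E> is empty, so FOLLOW(<E>) ⊇ FOLLOW(<N>) = {$, q, t, u}; in <N>::=<E>, the suffix after <E> is empty, so FOLLOW(<E>) ⊇ FOLLOW(<N>) = {$, q, t, u}. Thus FOLLOW(<E>) = {$, q, t, u}.
FOLLOW(<C>): in <N>::=<S> <N> <C> <N>, <C> is followed by <N> with FIRST {epsilon, q, t, u}; in <N>::=<S> <N> <C> <N>, the suffix after <C> is nullable, so FOLLOW(<C>) ⊇ FOLLOW(<N>) = {$, q, t, u}; in <E>::=<C> <N> <C> <N> (occurrence 1), <C> is followed by <N> <C> <N> with FIRST {epsilon, q, t, u}; in <E>::=<C> <N> <C> <N> (occurrence 1), the suffix after <C> is nullable, so FOLLOW(<C>) ⊇ FOLLOW(<E>) = {$, q, t, u}; in <E>::=<C> <N> <C> <N> (occurrence 2), <C> is followed by <N> with FIRST {epsilon, q, t, u}; in <E>::=<C> <N> <C> <N> (occurrence 2), the suffix after <C> is nullable, so FOLLOW(<C>) ⊇ FOLLOW(<E>) = {$, q, t, u}; in <D>::=<C>, the suffix after <C> is empty, so FOLLOW(<C>) ⊇ FOLLOW(<D>) = {r}. Thus FOLLOW(<C>) = {$, q, r, t, u}.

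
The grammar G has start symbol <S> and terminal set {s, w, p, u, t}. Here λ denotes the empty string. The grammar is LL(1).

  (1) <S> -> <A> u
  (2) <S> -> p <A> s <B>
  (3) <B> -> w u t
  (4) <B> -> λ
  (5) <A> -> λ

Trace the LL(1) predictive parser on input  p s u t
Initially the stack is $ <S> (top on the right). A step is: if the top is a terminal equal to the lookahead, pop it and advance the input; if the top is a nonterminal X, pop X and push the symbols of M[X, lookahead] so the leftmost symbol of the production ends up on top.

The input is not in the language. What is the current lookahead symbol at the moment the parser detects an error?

step 1: stack=$ <S>  input=p s u t $  — expand <S> -> p <A> s <B>
step 2: stack=$ <B> s <A> p  input=p s u t $  — match p
step 3: stack=$ <B> s <A>  input=s u t $  — expand <A> -> λ
step 4: stack=$ <B> s  input=s u t $  — match s
step 5: stack=$ <B>  input=u t $  — error: M[<B>, u] is empty

u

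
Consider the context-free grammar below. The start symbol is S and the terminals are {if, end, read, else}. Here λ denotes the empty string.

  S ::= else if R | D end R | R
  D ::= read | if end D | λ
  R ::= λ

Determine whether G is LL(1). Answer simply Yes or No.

FIRST(S) = {λ, else, end, if, read}
FIRST(D) = {λ, if, read}
FIRST(R) = {λ}
FOLLOW(S) = {$}
FOLLOW(D) = {end}
FOLLOW(R) = {$}
Each cell of M receives at most one production.

Yes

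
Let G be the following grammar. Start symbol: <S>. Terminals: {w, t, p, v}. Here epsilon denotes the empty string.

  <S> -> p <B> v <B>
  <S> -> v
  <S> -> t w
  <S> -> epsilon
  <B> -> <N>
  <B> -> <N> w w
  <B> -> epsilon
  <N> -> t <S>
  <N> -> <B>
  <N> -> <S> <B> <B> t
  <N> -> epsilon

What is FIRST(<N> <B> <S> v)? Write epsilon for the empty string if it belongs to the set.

{p, t, v, w}

FIRST(<S>): from <S>->p <B> v <B> we get {p}; from <S>->v we get {v}; from <S>->t w we get {t}; from <S>->epsilon we get {epsilon}. So FIRST(<S>) = {epsilon, p, t, v}.
FIRST(<B>): from <B>-><N> we get {epsilon, p, t, v, w}; from <B>-><N> w w we get {p, t, v, w}; from <B>->epsilon we get {epsilon}. So FIRST(<B>) = {epsilon, p, t, v, w}.
FIRST(<N>): from <N>->t <S> we get {t}; from <N>-><B> we get {epsilon, p, t, v, w}; from <N>-><S> <B> <B> t we get {p, t, v, w}; from <N>->epsilon we get {epsilon}. So FIRST(<N>) = {epsilon, p, t, v, w}.
FIRST(<N> <B> <S> v): take FIRST of each symbol in turn, carrying on past any symbol whose FIRST contains epsilon; result {p, t, v, w}.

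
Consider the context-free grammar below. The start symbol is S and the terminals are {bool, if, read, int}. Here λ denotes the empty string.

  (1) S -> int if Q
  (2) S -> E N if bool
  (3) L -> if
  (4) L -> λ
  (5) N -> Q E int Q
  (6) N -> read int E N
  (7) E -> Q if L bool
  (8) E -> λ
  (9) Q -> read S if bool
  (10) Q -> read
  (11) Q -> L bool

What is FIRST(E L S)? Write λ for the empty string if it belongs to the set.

FIRST(L) = {λ, if}
FIRST(Q) = {bool, if, read}  (via L bool)
FIRST(N) = {bool, if, read}  (via Q E int Q)
FIRST(E) = {λ, bool, if, read}  (via Q if L bool)
FIRST(S) = {bool, if, int, read}  (via E N if bool)
FIRST(E L S): take FIRST of each symbol in turn, carrying on past any symbol whose FIRST contains λ; result {bool, if, int, read}.

{bool, if, int, read}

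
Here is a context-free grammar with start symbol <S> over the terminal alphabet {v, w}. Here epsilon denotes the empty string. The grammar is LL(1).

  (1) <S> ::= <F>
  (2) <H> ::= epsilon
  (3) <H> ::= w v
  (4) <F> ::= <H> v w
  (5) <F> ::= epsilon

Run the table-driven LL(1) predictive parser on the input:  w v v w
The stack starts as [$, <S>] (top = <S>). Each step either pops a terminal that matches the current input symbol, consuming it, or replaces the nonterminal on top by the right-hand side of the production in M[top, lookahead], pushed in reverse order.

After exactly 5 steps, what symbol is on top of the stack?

v

     Stack      Input      Action
  1  $ <S>      w v v w $  expand <S> ::= <F>
  2  $ <F>      w v v w $  expand <F> ::= <H> v w
  3  $ w v <H>  w v v w $  expand <H> ::= w v
  4  $ w v v w  w v v w $  match w
  5  $ w v v    v v w $    match v
Stack after step 5: $ w v (top = v).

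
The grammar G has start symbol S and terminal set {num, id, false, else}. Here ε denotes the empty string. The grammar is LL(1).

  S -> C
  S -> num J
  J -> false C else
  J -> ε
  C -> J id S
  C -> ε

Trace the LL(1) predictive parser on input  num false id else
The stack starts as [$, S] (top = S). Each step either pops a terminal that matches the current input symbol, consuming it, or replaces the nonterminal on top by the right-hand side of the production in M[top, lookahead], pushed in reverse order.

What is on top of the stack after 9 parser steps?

else

     Stack           Input                Action
  1  $ S             num false id else $  expand S -> num J
  2  $ J num         num false id else $  match num
  3  $ J             false id else $      expand J -> false C else
  4  $ else C false  false id else $      match false
  5  $ else C        id else $            expand C -> J id S
  6  $ else S id J   id else $            expand J -> ε
  7  $ else S id     id else $            match id
  8  $ else S        else $               expand S -> C
  9  $ else C        else $               expand C -> ε
Stack after step 9: $ else (top = else).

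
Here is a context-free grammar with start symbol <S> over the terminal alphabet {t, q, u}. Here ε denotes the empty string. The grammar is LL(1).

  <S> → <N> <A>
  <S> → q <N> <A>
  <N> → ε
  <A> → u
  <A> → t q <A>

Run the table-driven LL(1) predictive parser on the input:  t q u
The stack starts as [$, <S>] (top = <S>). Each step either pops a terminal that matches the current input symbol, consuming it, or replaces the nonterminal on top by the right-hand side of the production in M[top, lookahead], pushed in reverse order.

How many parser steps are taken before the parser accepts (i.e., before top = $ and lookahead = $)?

step 1: stack=$ <S>  input=t q u $  — expand <S> → <N> <A>
step 2: stack=$ <A> <N>  input=t q u $  — expand <N> → ε
step 3: stack=$ <A>  input=t q u $  — expand <A> → t q <A>
step 4: stack=$ <A> q t  input=t q u $  — match t
step 5: stack=$ <A> q  input=q u $  — match q
step 6: stack=$ <A>  input=u $  — expand <A> → u
step 7: stack=$ u  input=u $  — match u
Accept reached after 7 steps.

7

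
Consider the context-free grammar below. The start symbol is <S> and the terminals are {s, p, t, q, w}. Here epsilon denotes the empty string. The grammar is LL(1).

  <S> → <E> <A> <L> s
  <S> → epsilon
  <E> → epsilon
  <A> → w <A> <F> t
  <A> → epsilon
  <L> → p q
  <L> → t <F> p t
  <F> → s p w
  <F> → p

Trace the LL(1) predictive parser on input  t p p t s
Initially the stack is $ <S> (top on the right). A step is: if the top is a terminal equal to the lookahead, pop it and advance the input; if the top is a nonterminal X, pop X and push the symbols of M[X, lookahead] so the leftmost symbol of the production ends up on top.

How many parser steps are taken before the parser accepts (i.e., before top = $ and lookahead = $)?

      Stack            Input        Action
   1  $ <S>            t p p t s $  expand <S> → <E> <A> <L> s
   2  $ s <L> <A> <E>  t p p t s $  expand <E> → epsilon
   3  $ s <L> <A>      t p p t s $  expand <A> → epsilon
   4  $ s <L>          t p p t s $  expand <L> → t <F> p t
   5  $ s t p <F> t    t p p t s $  match t
   6  $ s t p <F>      p p t s $    expand <F> → p
   7  $ s t p p        p p t s $    match p
   8  $ s t p          p t s $      match p
   9  $ s t            t s $        match t
  10  $ s              s $          match s
Accept reached after 10 steps.

10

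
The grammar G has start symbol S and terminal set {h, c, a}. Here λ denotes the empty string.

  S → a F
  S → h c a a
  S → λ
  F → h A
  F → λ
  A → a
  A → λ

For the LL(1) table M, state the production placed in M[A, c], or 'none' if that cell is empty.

FIRST(S) = {λ, a, h}
FIRST(F) = {λ, h}
FIRST(A) = {λ, a}
FOLLOW(S) includes $ since S is the start symbol.
FOLLOW(F): in S→a F, the suffix after F is empty, so FOLLOW(F) ⊇ FOLLOW(S) = {$}. Thus FOLLOW(F) = {$}.
FOLLOW(A): in F→h A, the suffix after A is empty, so FOLLOW(A) ⊇ FOLLOW(F) = {$}. Thus FOLLOW(A) = {$}.
For A → a: FIRST(a) = {a}, so it goes in M[A, t] for t ∈ {a}.
For A → λ: FIRST(λ) = {λ}, so it goes in M[A, t] for t ∈ {}; since λ ∈ FIRST, also for every t ∈ FOLLOW(A) = {$}.
None of these place a production in M[A, c].

none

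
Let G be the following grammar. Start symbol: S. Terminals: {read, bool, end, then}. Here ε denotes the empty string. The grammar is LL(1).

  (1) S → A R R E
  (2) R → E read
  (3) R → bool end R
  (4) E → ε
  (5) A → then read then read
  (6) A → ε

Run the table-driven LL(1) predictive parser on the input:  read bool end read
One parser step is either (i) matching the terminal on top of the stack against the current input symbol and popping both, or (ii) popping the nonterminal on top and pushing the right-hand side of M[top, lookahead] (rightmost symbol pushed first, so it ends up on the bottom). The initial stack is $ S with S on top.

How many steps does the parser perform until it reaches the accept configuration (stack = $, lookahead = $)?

      Stack           Input                 Action
   1  $ S             read bool end read $  expand S → A R R E
   2  $ E R R A       read bool end read $  expand A → ε
   3  $ E R R         read bool end read $  expand R → E read
   4  $ E R read E    read bool end read $  expand E → ε
   5  $ E R read      read bool end read $  match read
   6  $ E R           bool end read $       expand R → bool end R
   7  $ E R end bool  bool end read $       match bool
   8  $ E R end       end read $            match end
   9  $ E R           read $                expand R → E read
  10  $ E read E      read $                expand E → ε
  11  $ E read        read $                match read
  12  $ E             $                     expand E → ε
Accept reached after 12 steps.

12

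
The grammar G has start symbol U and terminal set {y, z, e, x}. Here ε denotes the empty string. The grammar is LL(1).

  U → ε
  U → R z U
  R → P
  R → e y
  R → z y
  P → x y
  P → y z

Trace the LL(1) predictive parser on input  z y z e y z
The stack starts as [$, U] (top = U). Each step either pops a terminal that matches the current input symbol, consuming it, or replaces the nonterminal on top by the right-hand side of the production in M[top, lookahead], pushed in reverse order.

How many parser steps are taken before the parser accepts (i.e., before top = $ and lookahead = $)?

11

step 1: stack=$ U  input=z y z e y z $  — expand U → R z U
step 2: stack=$ U z R  input=z y z e y z $  — expand R → z y
step 3: stack=$ U z y z  input=z y z e y z $  — match z
step 4: stack=$ U z y  input=y z e y z $  — match y
step 5: stack=$ U z  input=z e y z $  — match z
step 6: stack=$ U  input=e y z $  — expand U → R z U
step 7: stack=$ U z R  input=e y z $  — expand R → e y
step 8: stack=$ U z y e  input=e y z $  — match e
step 9: stack=$ U z y  input=y z $  — match y
step 10: stack=$ U z  input=z $  — match z
step 11: stack=$ U  input=$  — expand U → ε
Accept reached after 11 steps.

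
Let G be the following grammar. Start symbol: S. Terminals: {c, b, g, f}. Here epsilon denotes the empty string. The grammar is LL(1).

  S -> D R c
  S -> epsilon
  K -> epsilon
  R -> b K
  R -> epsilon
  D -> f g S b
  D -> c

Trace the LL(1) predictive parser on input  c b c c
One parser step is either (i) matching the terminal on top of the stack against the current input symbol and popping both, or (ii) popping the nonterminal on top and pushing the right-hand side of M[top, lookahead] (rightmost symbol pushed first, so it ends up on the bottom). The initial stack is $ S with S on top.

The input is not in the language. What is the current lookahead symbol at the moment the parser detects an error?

c

step 1: stack=$ S  input=c b c c $  — expand S -> D R c
step 2: stack=$ c R D  input=c b c c $  — expand D -> c
step 3: stack=$ c R c  input=c b c c $  — match c
step 4: stack=$ c R  input=b c c $  — expand R -> b K
step 5: stack=$ c K b  input=b c c $  — match b
step 6: stack=$ c K  input=c c $  — expand K -> epsilon
step 7: stack=$ c  input=c c $  — match c
step 8: stack=$  input=c $  — error: stack empty but input remains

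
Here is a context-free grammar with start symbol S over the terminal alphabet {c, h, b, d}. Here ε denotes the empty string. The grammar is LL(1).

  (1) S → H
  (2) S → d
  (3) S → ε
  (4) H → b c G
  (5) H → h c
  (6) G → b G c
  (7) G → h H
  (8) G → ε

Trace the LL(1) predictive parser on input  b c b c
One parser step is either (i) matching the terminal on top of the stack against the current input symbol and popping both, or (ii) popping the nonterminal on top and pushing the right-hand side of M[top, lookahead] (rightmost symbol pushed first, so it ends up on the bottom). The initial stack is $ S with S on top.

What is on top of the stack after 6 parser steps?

step 1: stack=$ S  input=b c b c $  — expand S → H
step 2: stack=$ H  input=b c b c $  — expand H → b c G
step 3: stack=$ G c b  input=b c b c $  — match b
step 4: stack=$ G c  input=c b c $  — match c
step 5: stack=$ G  input=b c $  — expand G → b G c
step 6: stack=$ c G b  input=b c $  — match b
Stack after step 6: $ c G (top = G).

G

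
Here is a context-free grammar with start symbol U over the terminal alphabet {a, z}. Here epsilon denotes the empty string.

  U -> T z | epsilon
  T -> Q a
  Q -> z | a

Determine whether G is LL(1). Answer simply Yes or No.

FIRST(U) = {epsilon, a, z}
FIRST(T) = {a, z}
FIRST(Q) = {a, z}
FOLLOW(U) = {$}
FOLLOW(T) = {z}
FOLLOW(Q) = {a}
Each cell of M receives at most one production.

Yes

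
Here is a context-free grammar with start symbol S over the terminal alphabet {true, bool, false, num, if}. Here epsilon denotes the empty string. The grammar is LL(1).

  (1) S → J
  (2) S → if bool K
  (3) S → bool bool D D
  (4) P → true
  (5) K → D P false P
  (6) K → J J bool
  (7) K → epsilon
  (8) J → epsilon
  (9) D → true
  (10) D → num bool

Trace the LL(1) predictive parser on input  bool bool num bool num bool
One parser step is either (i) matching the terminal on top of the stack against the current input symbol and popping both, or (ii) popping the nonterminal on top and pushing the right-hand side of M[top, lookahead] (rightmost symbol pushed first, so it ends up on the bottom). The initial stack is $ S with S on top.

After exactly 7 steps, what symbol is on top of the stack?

num

     Stack            Input                          Action
  1  $ S              bool bool num bool num bool $  expand S → bool bool D D
  2  $ D D bool bool  bool bool num bool num bool $  match bool
  3  $ D D bool       bool num bool num bool $       match bool
  4  $ D D            num bool num bool $            expand D → num bool
  5  $ D bool num     num bool num bool $            match num
  6  $ D bool         bool num bool $                match bool
  7  $ D              num bool $                     expand D → num bool
Stack after step 7: $ bool num (top = num).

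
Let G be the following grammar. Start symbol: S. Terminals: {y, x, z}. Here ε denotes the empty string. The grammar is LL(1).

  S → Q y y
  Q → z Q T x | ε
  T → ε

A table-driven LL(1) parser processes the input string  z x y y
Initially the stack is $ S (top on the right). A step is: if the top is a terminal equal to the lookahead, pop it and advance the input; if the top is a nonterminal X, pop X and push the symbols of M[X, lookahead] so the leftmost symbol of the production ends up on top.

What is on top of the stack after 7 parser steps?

y

step 1: stack=$ S  input=z x y y $  — expand S → Q y y
step 2: stack=$ y y Q  input=z x y y $  — expand Q → z Q T x
step 3: stack=$ y y x T Q z  input=z x y y $  — match z
step 4: stack=$ y y x T Q  input=x y y $  — expand Q → ε
step 5: stack=$ y y x T  input=x y y $  — expand T → ε
step 6: stack=$ y y x  input=x y y $  — match x
step 7: stack=$ y y  input=y y $  — match y
Stack after step 7: $ y (top = y).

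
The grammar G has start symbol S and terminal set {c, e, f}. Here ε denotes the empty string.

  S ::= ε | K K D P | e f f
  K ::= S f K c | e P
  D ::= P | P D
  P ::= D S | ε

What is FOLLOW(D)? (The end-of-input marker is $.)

FIRST(S) = {ε, e, f}  (via K K D P)
FIRST(K) = {e, f}  (via S f K c)
FIRST(D) = {ε, e, f}  (via P, P D)
FIRST(P) = {ε, e, f}  (via D S)
FOLLOW(S) includes $ since S is the start symbol.
FOLLOW(S): in K::=S f K c, S is followed by f K c with FIRST {f}; in P::=D S, the suffix after S is empty, so FOLLOW(S) ⊇ FOLLOW(P) = {$, c, e, f}. Thus FOLLOW(S) = {$, c, e, f}.
FOLLOW(K): in S::=K K D P (occurrence 1), K is followed by K D P with FIRST {e, f}; in S::=K K D P (occurrence 2), K is followed by D P with FIRST {ε, e, f}; in S::=K K D P (occurrence 2), the suffix after K is nullable, so FOLLOW(K) ⊇ FOLLOW(S) = {$, c, e, f}; in K::=S f K c, K is followed by c with FIRST {c}. Thus FOLLOW(K) = {$, c, e, f}.
FOLLOW(D): in S::=K K D P, D is followed by P with FIRST {ε, e, f}; in S::=K K D P, the suffix after D is nullable, so FOLLOW(D) ⊇ FOLLOW(S) = {$, c, e, f}; in D::=P D, the suffix after D is empty (adds nothing new); in P::=D S, D is followed by S with FIRST {ε, e, f}; in P::=D S, the suffix after D is nullable, so FOLLOW(D) ⊇ FOLLOW(P) = {$, c, e, f}. Thus FOLLOW(D) = {$, c, e, f}.
FOLLOW(P): in S::=K K D P, the suffix after P is empty, so FOLLOW(P) ⊇ FOLLOW(S) = {$, c, e, f}; in K::=e P, the suffix after P is empty, so FOLLOW(P) ⊇ FOLLOW(K) = {$, c, e, f}; in D::=P, the suffix after P is empty, so FOLLOW(P) ⊇ FOLLOW(D) = {$, c, e, f}; in D::=P D, P is followed by D with FIRST {ε, e, f}; in D::=P D, the suffix after P is nullable, so FOLLOW(P) ⊇ FOLLOW(D) = {$, c, e, f}. Thus FOLLOW(P) = {$, c, e, f}.

{$, c, e, f}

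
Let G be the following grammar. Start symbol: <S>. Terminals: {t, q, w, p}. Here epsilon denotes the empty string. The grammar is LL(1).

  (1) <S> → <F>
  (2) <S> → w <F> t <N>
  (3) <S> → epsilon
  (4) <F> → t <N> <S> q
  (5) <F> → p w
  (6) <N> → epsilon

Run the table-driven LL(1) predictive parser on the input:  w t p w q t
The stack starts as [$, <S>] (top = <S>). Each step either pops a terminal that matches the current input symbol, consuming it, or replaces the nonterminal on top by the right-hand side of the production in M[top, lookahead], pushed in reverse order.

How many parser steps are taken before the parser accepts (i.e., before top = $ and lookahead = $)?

12

step 1: stack=$ <S>  input=w t p w q t $  — expand <S> → w <F> t <N>
step 2: stack=$ <N> t <F> w  input=w t p w q t $  — match w
step 3: stack=$ <N> t <F>  input=t p w q t $  — expand <F> → t <N> <S> q
step 4: stack=$ <N> t q <S> <N> t  input=t p w q t $  — match t
step 5: stack=$ <N> t q <S> <N>  input=p w q t $  — expand <N> → epsilon
step 6: stack=$ <N> t q <S>  input=p w q t $  — expand <S> → <F>
step 7: stack=$ <N> t q <F>  input=p w q t $  — expand <F> → p w
step 8: stack=$ <N> t q w p  input=p w q t $  — match p
step 9: stack=$ <N> t q w  input=w q t $  — match w
step 10: stack=$ <N> t q  input=q t $  — match q
step 11: stack=$ <N> t  input=t $  — match t
step 12: stack=$ <N>  input=$  — expand <N> → epsilon
Accept reached after 12 steps.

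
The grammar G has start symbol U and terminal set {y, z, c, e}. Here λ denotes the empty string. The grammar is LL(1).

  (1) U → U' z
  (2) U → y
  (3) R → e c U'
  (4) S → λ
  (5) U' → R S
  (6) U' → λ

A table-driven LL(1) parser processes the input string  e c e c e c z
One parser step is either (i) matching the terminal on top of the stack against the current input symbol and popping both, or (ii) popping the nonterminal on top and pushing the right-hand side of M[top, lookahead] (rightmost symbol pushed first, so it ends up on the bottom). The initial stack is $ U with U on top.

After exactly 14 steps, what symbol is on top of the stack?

step 1: stack=$ U  input=e c e c e c z $  — expand U → U' z
step 2: stack=$ z U'  input=e c e c e c z $  — expand U' → R S
step 3: stack=$ z S R  input=e c e c e c z $  — expand R → e c U'
step 4: stack=$ z S U' c e  input=e c e c e c z $  — match e
step 5: stack=$ z S U' c  input=c e c e c z $  — match c
step 6: stack=$ z S U'  input=e c e c z $  — expand U' → R S
step 7: stack=$ z S S R  input=e c e c z $  — expand R → e c U'
step 8: stack=$ z S S U' c e  input=e c e c z $  — match e
step 9: stack=$ z S S U' c  input=c e c z $  — match c
step 10: stack=$ z S S U'  input=e c z $  — expand U' → R S
step 11: stack=$ z S S S R  input=e c z $  — expand R → e c U'
step 12: stack=$ z S S S U' c e  input=e c z $  — match e
step 13: stack=$ z S S S U' c  input=c z $  — match c
step 14: stack=$ z S S S U'  input=z $  — expand U' → λ
Stack after step 14: $ z S S S (top = S).

S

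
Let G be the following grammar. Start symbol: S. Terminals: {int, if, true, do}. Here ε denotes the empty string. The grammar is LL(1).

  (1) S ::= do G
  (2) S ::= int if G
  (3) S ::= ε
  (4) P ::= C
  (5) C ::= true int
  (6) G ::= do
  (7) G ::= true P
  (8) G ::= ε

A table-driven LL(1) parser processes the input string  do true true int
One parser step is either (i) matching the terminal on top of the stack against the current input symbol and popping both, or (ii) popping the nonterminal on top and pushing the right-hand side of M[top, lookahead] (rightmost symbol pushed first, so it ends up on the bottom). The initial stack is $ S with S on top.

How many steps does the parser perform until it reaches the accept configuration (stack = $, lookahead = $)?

8

step 1: stack=$ S  input=do true true int $  — expand S ::= do G
step 2: stack=$ G do  input=do true true int $  — match do
step 3: stack=$ G  input=true true int $  — expand G ::= true P
step 4: stack=$ P true  input=true true int $  — match true
step 5: stack=$ P  input=true int $  — expand P ::= C
step 6: stack=$ C  input=true int $  — expand C ::= true int
step 7: stack=$ int true  input=true int $  — match true
step 8: stack=$ int  input=int $  — match int
Accept reached after 8 steps.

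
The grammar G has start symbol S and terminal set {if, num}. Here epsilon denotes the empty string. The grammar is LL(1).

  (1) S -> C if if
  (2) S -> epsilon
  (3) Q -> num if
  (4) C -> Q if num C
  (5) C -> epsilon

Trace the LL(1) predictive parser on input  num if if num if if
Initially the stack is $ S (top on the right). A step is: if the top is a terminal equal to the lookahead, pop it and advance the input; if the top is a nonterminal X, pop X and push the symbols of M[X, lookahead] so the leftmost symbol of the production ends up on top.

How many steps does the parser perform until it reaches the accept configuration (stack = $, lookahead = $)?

10

step 1: stack=$ S  input=num if if num if if $  — expand S -> C if if
step 2: stack=$ if if C  input=num if if num if if $  — expand C -> Q if num C
step 3: stack=$ if if C num if Q  input=num if if num if if $  — expand Q -> num if
step 4: stack=$ if if C num if if num  input=num if if num if if $  — match num
step 5: stack=$ if if C num if if  input=if if num if if $  — match if
step 6: stack=$ if if C num if  input=if num if if $  — match if
step 7: stack=$ if if C num  input=num if if $  — match num
step 8: stack=$ if if C  input=if if $  — expand C -> epsilon
step 9: stack=$ if if  input=if if $  — match if
step 10: stack=$ if  input=if $  — match if
Accept reached after 10 steps.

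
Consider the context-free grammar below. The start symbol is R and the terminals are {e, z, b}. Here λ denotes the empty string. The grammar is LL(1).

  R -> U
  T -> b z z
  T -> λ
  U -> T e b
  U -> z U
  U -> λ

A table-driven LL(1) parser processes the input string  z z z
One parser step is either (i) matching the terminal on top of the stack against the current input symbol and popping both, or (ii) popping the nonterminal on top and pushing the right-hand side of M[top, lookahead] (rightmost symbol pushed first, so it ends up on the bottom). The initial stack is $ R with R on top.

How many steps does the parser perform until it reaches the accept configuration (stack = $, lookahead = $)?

step 1: stack=$ R  input=z z z $  — expand R -> U
step 2: stack=$ U  input=z z z $  — expand U -> z U
step 3: stack=$ U z  input=z z z $  — match z
step 4: stack=$ U  input=z z $  — expand U -> z U
step 5: stack=$ U z  input=z z $  — match z
step 6: stack=$ U  input=z $  — expand U -> z U
step 7: stack=$ U z  input=z $  — match z
step 8: stack=$ U  input=$  — expand U -> λ
Accept reached after 8 steps.

8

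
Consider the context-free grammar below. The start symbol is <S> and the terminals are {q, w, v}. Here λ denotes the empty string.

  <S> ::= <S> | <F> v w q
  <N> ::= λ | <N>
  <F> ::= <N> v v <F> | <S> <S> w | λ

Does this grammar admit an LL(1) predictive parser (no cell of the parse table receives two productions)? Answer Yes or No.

FIRST(<S>) = {v}
FIRST(<N>) = {λ}
FIRST(<F>) = {λ, v}
FOLLOW(<S>) = {$, v, w}
FOLLOW(<N>) = {v}
FOLLOW(<F>) = {v}
Cell M[<F>, v] receives both <F> ::= <N> v v <F> and <F> ::= <S> <S> w and <F> ::= λ — the grammar is not LL(1).

No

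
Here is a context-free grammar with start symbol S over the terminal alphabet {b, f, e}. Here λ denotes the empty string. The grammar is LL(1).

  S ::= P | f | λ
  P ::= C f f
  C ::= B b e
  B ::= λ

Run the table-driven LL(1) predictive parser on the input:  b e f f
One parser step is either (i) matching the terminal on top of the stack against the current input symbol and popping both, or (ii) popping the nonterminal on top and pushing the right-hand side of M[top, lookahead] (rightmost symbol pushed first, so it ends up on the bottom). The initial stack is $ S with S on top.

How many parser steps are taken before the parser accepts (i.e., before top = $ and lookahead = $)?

8

     Stack        Input      Action
  1  $ S          b e f f $  expand S ::= P
  2  $ P          b e f f $  expand P ::= C f f
  3  $ f f C      b e f f $  expand C ::= B b e
  4  $ f f e b B  b e f f $  expand B ::= λ
  5  $ f f e b    b e f f $  match b
  6  $ f f e      e f f $    match e
  7  $ f f        f f $      match f
  8  $ f          f $        match f
Accept reached after 8 steps.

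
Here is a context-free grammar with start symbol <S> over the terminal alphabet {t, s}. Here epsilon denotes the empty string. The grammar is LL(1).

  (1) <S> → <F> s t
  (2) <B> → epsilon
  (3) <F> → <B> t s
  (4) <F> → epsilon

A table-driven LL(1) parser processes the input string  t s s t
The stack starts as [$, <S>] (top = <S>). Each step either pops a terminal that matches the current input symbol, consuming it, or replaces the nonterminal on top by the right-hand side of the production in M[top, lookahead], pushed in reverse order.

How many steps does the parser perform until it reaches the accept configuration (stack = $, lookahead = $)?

7

step 1: stack=$ <S>  input=t s s t $  — expand <S> → <F> s t
step 2: stack=$ t s <F>  input=t s s t $  — expand <F> → <B> t s
step 3: stack=$ t s s t <B>  input=t s s t $  — expand <B> → epsilon
step 4: stack=$ t s s t  input=t s s t $  — match t
step 5: stack=$ t s s  input=s s t $  — match s
step 6: stack=$ t s  input=s t $  — match s
step 7: stack=$ t  input=t $  — match t
Accept reached after 7 steps.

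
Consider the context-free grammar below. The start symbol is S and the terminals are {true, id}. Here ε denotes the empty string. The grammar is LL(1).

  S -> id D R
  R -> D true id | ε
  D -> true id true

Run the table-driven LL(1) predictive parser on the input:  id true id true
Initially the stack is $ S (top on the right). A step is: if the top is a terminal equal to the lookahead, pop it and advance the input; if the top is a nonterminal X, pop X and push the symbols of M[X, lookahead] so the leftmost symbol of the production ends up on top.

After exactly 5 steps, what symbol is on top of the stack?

step 1: stack=$ S  input=id true id true $  — expand S -> id D R
step 2: stack=$ R D id  input=id true id true $  — match id
step 3: stack=$ R D  input=true id true $  — expand D -> true id true
step 4: stack=$ R true id true  input=true id true $  — match true
step 5: stack=$ R true id  input=id true $  — match id
Stack after step 5: $ R true (top = true).

true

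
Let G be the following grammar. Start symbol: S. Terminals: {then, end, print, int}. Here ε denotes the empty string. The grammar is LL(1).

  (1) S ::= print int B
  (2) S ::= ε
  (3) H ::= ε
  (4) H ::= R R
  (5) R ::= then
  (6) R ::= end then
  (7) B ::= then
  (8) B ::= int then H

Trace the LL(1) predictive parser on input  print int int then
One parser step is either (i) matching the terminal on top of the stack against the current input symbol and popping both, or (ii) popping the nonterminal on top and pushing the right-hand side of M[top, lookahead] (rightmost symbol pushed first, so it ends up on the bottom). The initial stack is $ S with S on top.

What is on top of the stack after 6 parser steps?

H

step 1: stack=$ S  input=print int int then $  — expand S ::= print int B
step 2: stack=$ B int print  input=print int int then $  — match print
step 3: stack=$ B int  input=int int then $  — match int
step 4: stack=$ B  input=int then $  — expand B ::= int then H
step 5: stack=$ H then int  input=int then $  — match int
step 6: stack=$ H then  input=then $  — match then
Stack after step 6: $ H (top = H).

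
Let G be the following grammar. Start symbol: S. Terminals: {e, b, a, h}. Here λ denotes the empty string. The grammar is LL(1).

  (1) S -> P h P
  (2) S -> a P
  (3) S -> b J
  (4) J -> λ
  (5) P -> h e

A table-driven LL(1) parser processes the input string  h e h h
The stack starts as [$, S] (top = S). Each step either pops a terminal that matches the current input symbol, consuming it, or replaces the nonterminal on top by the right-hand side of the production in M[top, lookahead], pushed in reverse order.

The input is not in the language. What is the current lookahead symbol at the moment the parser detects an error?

     Stack      Input      Action
  1  $ S        h e h h $  expand S -> P h P
  2  $ P h P    h e h h $  expand P -> h e
  3  $ P h e h  h e h h $  match h
  4  $ P h e    e h h $    match e
  5  $ P h      h h $      match h
  6  $ P        h $        expand P -> h e
  7  $ e h      h $        match h
  8  $ e        $          error: top is terminal e but lookahead is $

$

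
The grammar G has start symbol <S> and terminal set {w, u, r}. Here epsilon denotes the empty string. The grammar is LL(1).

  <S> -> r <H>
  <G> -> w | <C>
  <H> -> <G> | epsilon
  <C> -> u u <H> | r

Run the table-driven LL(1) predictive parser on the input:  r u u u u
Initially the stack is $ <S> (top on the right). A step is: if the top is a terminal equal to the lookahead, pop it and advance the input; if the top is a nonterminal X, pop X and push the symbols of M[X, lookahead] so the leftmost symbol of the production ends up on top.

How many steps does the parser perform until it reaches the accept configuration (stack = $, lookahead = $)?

13

      Stack      Input        Action
   1  $ <S>      r u u u u $  expand <S> -> r <H>
   2  $ <H> r    r u u u u $  match r
   3  $ <H>      u u u u $    expand <H> -> <G>
   4  $ <G>      u u u u $    expand <G> -> <C>
   5  $ <C>      u u u u $    expand <C> -> u u <H>
   6  $ <H> u u  u u u u $    match u
   7  $ <H> u    u u u $      match u
   8  $ <H>      u u $        expand <H> -> <G>
   9  $ <G>      u u $        expand <G> -> <C>
  10  $ <C>      u u $        expand <C> -> u u <H>
  11  $ <H> u u  u u $        match u
  12  $ <H> u    u $          match u
  13  $ <H>      $            expand <H> -> epsilon
Accept reached after 13 steps.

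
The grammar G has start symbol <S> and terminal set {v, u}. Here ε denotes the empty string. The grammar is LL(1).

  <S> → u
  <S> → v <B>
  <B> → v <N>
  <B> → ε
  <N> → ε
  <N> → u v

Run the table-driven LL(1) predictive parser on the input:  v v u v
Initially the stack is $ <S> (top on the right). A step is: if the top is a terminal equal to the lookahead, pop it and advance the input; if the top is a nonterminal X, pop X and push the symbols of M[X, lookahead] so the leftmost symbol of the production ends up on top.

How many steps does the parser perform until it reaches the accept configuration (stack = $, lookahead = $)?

     Stack    Input      Action
  1  $ <S>    v v u v $  expand <S> → v <B>
  2  $ <B> v  v v u v $  match v
  3  $ <B>    v u v $    expand <B> → v <N>
  4  $ <N> v  v u v $    match v
  5  $ <N>    u v $      expand <N> → u v
  6  $ v u    u v $      match u
  7  $ v      v $        match v
Accept reached after 7 steps.

7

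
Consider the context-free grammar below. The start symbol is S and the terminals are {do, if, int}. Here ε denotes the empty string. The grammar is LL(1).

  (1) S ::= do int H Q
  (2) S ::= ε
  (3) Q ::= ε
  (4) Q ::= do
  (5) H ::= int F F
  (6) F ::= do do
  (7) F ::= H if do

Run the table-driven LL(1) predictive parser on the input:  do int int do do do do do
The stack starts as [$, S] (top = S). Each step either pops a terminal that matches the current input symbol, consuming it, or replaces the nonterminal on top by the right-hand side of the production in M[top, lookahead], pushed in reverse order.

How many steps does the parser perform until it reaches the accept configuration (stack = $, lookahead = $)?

13

step 1: stack=$ S  input=do int int do do do do do $  — expand S ::= do int H Q
step 2: stack=$ Q H int do  input=do int int do do do do do $  — match do
step 3: stack=$ Q H int  input=int int do do do do do $  — match int
step 4: stack=$ Q H  input=int do do do do do $  — expand H ::= int F F
step 5: stack=$ Q F F int  input=int do do do do do $  — match int
step 6: stack=$ Q F F  input=do do do do do $  — expand F ::= do do
step 7: stack=$ Q F do do  input=do do do do do $  — match do
step 8: stack=$ Q F do  input=do do do do $  — match do
step 9: stack=$ Q F  input=do do do $  — expand F ::= do do
step 10: stack=$ Q do do  input=do do do $  — match do
step 11: stack=$ Q do  input=do do $  — match do
step 12: stack=$ Q  input=do $  — expand Q ::= do
step 13: stack=$ do  input=do $  — match do
Accept reached after 13 steps.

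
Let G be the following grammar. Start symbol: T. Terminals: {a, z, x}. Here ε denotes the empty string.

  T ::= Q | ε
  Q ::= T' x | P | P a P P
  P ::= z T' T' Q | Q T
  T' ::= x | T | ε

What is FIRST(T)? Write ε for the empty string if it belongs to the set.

FIRST(T): from T::=Q we get {x, z}; from T::=ε we get {ε}. So FIRST(T) = {ε, x, z}.
FIRST(T'): from T'::=x we get {x}; from T'::=T we get {ε, x, z}; from T'::=ε we get {ε}. So FIRST(T') = {ε, x, z}.
FIRST(Q): from Q::=T' x we get {x, z}; from Q::=P we get {x, z}; from Q::=P a P P we get {x, z}. So FIRST(Q) = {x, z}.
FIRST(P): from P::=z T' T' Q we get {z}; from P::=Q T we get {x, z}. So FIRST(P) = {x, z}.

{ε, x, z}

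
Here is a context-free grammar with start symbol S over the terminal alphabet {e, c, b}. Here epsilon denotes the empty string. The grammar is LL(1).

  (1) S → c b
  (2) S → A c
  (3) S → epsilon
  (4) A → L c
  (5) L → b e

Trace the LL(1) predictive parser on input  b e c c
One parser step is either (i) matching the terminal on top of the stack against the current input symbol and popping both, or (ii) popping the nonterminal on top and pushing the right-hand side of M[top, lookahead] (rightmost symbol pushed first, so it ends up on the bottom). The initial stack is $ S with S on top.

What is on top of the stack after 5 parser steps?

     Stack      Input      Action
  1  $ S        b e c c $  expand S → A c
  2  $ c A      b e c c $  expand A → L c
  3  $ c c L    b e c c $  expand L → b e
  4  $ c c e b  b e c c $  match b
  5  $ c c e    e c c $    match e
Stack after step 5: $ c c (top = c).

c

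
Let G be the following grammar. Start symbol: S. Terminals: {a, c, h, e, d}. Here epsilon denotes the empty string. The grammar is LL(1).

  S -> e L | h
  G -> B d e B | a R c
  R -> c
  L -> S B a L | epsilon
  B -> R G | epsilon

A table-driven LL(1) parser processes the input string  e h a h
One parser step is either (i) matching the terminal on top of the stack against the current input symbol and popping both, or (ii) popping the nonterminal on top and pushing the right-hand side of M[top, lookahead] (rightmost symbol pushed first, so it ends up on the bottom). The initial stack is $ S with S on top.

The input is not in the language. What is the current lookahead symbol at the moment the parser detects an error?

step 1: stack=$ S  input=e h a h $  — expand S -> e L
step 2: stack=$ L e  input=e h a h $  — match e
step 3: stack=$ L  input=h a h $  — expand L -> S B a L
step 4: stack=$ L a B S  input=h a h $  — expand S -> h
step 5: stack=$ L a B h  input=h a h $  — match h
step 6: stack=$ L a B  input=a h $  — expand B -> epsilon
step 7: stack=$ L a  input=a h $  — match a
step 8: stack=$ L  input=h $  — expand L -> S B a L
step 9: stack=$ L a B S  input=h $  — expand S -> h
step 10: stack=$ L a B h  input=h $  — match h
step 11: stack=$ L a B  input=$  — error: M[B, $] is empty

$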